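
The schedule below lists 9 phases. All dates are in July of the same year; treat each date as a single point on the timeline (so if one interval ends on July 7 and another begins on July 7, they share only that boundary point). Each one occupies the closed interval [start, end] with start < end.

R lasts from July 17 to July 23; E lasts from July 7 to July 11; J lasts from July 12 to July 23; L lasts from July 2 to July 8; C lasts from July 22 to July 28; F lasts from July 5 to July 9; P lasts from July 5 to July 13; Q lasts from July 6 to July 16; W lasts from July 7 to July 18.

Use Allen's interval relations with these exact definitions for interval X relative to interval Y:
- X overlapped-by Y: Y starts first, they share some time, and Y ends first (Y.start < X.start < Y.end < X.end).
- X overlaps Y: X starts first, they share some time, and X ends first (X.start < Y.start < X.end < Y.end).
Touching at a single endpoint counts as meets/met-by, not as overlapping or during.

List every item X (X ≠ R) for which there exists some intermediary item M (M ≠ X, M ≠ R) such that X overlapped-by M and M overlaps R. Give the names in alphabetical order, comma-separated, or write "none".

J

Target R = [July 17, July 23].
Intermediaries M with M overlaps R: W.
Via W — items with X overlapped-by W: J.
Union: J.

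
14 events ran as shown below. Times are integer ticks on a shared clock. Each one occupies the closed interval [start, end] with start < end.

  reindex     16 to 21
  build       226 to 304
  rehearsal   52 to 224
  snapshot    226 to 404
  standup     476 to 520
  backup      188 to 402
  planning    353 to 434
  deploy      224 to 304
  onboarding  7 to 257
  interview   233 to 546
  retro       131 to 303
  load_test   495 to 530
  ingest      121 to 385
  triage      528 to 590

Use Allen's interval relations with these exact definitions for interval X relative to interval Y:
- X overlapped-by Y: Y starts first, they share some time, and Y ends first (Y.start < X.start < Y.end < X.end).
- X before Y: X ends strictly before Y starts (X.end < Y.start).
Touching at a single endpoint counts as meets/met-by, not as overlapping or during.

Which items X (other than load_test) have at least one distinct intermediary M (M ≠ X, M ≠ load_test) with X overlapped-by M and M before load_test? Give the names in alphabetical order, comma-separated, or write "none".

backup, build, deploy, ingest, interview, planning, retro, snapshot

Target load_test = [495, 530].
Intermediaries M with M before load_test: backup, build, deploy, ingest, onboarding, planning, rehearsal, reindex, retro, snapshot.
Via backup — items with X overlapped-by backup: interview, planning, snapshot.
Via build — items with X overlapped-by build: interview.
Via deploy — items with X overlapped-by deploy: interview, snapshot.
Via ingest — items with X overlapped-by ingest: backup, interview, planning, snapshot.
Via onboarding — items with X overlapped-by onboarding: backup, build, deploy, ingest, interview, retro, snapshot.
Via planning — items with X overlapped-by planning: none.
Via rehearsal — items with X overlapped-by rehearsal: backup, ingest, retro.
Via reindex — items with X overlapped-by reindex: none.
Via retro — items with X overlapped-by retro: backup, build, deploy, interview, snapshot.
Via snapshot — items with X overlapped-by snapshot: interview, planning.
Union: backup, build, deploy, ingest, interview, planning, retro, snapshot.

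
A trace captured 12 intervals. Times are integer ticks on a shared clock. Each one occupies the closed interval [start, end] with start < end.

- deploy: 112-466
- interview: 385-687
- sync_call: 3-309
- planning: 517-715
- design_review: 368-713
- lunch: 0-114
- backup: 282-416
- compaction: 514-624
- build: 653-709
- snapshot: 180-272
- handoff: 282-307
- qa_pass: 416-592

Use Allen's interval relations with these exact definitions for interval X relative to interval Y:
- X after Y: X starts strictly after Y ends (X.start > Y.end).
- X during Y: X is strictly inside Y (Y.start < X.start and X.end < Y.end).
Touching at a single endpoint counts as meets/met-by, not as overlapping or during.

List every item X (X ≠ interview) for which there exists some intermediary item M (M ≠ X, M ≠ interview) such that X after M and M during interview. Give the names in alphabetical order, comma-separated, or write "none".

build

Target interview = [385, 687].
Intermediaries M with M during interview: compaction, qa_pass.
Via compaction — items with X after compaction: build.
Via qa_pass — items with X after qa_pass: build.
Union: build.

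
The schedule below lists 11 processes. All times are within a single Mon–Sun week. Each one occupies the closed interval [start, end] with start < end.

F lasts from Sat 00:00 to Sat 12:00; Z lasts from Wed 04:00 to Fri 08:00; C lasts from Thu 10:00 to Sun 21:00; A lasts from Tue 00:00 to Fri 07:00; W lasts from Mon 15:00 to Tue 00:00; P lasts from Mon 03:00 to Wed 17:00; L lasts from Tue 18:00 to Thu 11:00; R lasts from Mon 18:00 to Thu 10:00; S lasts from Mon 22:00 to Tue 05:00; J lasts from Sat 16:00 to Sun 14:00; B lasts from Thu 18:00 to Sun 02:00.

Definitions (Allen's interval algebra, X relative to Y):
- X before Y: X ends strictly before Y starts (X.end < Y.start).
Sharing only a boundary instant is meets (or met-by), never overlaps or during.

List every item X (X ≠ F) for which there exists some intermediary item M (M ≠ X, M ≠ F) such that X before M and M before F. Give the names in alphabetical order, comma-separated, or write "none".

S, W

Target F = [Sat 00:00, Sat 12:00].
Intermediaries M with M before F: A, L, P, R, S, W, Z.
Via A — items with X before A: none.
Via L — items with X before L: S, W.
Via P — items with X before P: none.
Via R — items with X before R: none.
Via S — items with X before S: none.
Via W — items with X before W: none.
Via Z — items with X before Z: S, W.
Union: S, W.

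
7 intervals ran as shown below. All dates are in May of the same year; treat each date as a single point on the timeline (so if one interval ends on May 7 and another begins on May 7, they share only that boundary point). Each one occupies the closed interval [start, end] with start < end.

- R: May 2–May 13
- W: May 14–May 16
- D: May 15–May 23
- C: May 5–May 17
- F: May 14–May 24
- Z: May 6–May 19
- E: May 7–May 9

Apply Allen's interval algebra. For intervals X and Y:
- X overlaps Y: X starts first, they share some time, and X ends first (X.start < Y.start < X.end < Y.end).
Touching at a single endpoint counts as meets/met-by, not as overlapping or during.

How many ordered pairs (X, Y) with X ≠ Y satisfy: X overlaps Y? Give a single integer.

Checking all 42 ordered pairs for relation 'overlaps'; matching pairs in alphabetical order:
(C, D): C overlaps D ✓
(C, F): C overlaps F ✓
(C, Z): C overlaps Z ✓
(R, C): R overlaps C ✓
(R, Z): R overlaps Z ✓
(W, D): W overlaps D ✓
(Z, D): Z overlaps D ✓
(Z, F): Z overlaps F ✓
Count: 8.

8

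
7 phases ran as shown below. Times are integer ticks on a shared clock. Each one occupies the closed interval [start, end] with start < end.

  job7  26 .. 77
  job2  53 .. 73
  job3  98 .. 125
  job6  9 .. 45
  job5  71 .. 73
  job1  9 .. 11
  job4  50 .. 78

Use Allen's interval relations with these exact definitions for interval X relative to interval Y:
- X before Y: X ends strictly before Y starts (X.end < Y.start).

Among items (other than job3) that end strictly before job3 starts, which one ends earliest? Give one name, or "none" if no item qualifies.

Target job3 = [98, 125].
job1 [9, 11] → before → candidate.
job2 [53, 73] → before → candidate.
job4 [50, 78] → before → candidate.
job5 [71, 73] → before → candidate.
job6 [9, 45] → before → candidate.
job7 [26, 77] → before → candidate.
Among candidates, earliest end is 11 → job1.

job1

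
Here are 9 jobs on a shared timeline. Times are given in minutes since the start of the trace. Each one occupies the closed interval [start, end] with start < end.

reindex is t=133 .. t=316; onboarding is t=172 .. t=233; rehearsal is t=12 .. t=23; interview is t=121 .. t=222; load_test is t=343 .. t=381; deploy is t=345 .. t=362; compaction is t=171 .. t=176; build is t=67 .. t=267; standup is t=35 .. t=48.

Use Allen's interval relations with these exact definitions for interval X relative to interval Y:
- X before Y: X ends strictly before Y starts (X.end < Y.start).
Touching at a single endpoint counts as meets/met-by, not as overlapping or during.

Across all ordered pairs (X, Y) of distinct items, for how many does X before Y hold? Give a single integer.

Checking all 72 ordered pairs for relation 'before'; matching pairs in alphabetical order:
(build, deploy): build before deploy ✓
(build, load_test): build before load_test ✓
(compaction, deploy): compaction before deploy ✓
(compaction, load_test): compaction before load_test ✓
(interview, deploy): interview before deploy ✓
(interview, load_test): interview before load_test ✓
(onboarding, deploy): onboarding before deploy ✓
(onboarding, load_test): onboarding before load_test ✓
(rehearsal, build): rehearsal before build ✓
(rehearsal, compaction): rehearsal before compaction ✓
(rehearsal, deploy): rehearsal before deploy ✓
(rehearsal, interview): rehearsal before interview ✓
(rehearsal, load_test): rehearsal before load_test ✓
(rehearsal, onboarding): rehearsal before onboarding ✓
(rehearsal, reindex): rehearsal before reindex ✓
(rehearsal, standup): rehearsal before standup ✓
(reindex, deploy): reindex before deploy ✓
(reindex, load_test): reindex before load_test ✓
(standup, build): standup before build ✓
(standup, compaction): standup before compaction ✓
(standup, deploy): standup before deploy ✓
(standup, interview): standup before interview ✓
(standup, load_test): standup before load_test ✓
(standup, onboarding): standup before onboarding ✓
... plus 1 further pairs not listed.
Count: 25.

25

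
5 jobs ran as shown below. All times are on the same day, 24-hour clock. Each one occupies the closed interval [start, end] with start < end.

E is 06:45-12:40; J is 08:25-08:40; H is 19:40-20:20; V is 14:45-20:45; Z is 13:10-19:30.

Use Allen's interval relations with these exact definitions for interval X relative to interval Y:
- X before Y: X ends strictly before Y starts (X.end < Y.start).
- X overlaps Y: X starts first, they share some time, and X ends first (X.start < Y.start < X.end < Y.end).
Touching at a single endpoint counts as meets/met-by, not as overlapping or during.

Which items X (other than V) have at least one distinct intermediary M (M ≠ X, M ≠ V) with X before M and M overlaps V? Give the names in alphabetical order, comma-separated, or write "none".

E, J

Target V = [14:45, 20:45].
Intermediaries M with M overlaps V: Z.
Via Z — items with X before Z: E, J.
Union: E, J.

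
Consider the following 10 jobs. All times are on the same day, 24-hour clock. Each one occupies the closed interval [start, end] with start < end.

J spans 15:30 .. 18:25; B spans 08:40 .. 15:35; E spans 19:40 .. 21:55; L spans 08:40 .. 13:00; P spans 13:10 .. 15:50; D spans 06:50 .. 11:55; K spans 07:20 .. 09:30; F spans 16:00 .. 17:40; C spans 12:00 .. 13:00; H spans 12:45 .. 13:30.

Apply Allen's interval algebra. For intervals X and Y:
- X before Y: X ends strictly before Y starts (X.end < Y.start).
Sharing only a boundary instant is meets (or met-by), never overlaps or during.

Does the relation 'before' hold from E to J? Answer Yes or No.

No

E = [19:40, 21:55], J = [15:30, 18:25].
Actual relation of E to J: after.
Asked whether 'before' holds → No.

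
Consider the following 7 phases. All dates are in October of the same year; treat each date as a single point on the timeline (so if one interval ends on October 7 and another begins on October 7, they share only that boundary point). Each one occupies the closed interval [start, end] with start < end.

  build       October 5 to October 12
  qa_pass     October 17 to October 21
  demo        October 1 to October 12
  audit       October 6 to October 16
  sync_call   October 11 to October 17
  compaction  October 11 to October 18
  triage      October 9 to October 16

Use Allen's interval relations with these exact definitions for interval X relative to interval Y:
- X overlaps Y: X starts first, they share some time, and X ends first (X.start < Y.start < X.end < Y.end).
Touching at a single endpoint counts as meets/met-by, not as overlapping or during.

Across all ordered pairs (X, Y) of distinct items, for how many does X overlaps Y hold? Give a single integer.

13

Checking all 42 ordered pairs for relation 'overlaps'; matching pairs in alphabetical order:
(audit, compaction): audit overlaps compaction ✓
(audit, sync_call): audit overlaps sync_call ✓
(build, audit): build overlaps audit ✓
(build, compaction): build overlaps compaction ✓
(build, sync_call): build overlaps sync_call ✓
(build, triage): build overlaps triage ✓
(compaction, qa_pass): compaction overlaps qa_pass ✓
(demo, audit): demo overlaps audit ✓
(demo, compaction): demo overlaps compaction ✓
(demo, sync_call): demo overlaps sync_call ✓
(demo, triage): demo overlaps triage ✓
(triage, compaction): triage overlaps compaction ✓
(triage, sync_call): triage overlaps sync_call ✓
Count: 13.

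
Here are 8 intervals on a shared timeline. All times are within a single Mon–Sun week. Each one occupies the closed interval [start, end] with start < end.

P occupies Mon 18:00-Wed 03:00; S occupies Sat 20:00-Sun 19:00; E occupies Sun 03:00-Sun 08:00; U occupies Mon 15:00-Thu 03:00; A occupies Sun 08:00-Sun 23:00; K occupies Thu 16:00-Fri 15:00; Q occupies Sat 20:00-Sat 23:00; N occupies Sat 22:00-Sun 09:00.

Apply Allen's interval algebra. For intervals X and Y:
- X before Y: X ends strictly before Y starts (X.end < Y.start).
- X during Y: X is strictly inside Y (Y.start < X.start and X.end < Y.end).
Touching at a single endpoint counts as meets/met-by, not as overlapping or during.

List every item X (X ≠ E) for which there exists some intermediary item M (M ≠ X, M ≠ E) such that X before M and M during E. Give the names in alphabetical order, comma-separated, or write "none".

none

Target E = [Sun 03:00, Sun 08:00].
Intermediaries M with M during E: none.
Union: none.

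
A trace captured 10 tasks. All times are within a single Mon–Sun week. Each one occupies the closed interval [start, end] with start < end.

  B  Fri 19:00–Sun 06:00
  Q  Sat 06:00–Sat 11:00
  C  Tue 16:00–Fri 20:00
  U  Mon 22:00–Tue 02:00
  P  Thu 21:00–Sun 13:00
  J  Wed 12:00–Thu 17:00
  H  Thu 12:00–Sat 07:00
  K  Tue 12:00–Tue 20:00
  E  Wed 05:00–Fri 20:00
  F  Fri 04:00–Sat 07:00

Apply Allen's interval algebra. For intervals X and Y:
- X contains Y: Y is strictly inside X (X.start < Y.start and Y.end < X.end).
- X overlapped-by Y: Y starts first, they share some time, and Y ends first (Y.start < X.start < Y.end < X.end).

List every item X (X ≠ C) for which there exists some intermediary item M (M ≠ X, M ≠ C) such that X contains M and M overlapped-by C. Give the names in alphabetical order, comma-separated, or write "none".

Target C = [Tue 16:00, Fri 20:00].
Intermediaries M with M overlapped-by C: B, F, H, P.
Via B — items with X contains B: P.
Via F — items with X contains F: P.
Via H — items with X contains H: none.
Via P — items with X contains P: none.
Union: P.

P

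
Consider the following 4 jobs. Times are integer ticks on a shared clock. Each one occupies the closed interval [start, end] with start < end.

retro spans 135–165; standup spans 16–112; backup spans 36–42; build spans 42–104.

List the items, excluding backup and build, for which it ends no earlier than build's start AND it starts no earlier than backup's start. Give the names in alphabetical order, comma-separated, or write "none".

retro

Conditions: its end is no earlier than build's start (X.end >= 42) AND its start is no earlier than backup's start (X.start >= 36).
retro: end 165 >= 42? ✓; start 135 >= 36? ✓ → yes.
standup: end 112 >= 42? ✓; start 16 >= 36? ✗ → no.
Result: retro.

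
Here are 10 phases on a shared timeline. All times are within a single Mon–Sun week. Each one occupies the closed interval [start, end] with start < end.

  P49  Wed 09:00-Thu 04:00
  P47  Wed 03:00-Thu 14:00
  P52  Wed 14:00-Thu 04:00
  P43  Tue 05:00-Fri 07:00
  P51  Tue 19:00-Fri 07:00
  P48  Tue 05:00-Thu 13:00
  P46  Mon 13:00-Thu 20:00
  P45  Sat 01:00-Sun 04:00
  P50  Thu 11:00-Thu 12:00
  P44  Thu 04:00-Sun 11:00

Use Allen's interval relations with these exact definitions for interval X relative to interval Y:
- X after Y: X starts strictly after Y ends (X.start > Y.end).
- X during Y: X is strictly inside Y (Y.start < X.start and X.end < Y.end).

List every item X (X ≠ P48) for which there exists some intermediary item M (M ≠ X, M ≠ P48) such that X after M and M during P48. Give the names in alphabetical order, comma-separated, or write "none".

Target P48 = [Tue 05:00, Thu 13:00].
Intermediaries M with M during P48: P49, P50, P52.
Via P49 — items with X after P49: P45, P50.
Via P50 — items with X after P50: P45.
Via P52 — items with X after P52: P45, P50.
Union: P45, P50.

P45, P50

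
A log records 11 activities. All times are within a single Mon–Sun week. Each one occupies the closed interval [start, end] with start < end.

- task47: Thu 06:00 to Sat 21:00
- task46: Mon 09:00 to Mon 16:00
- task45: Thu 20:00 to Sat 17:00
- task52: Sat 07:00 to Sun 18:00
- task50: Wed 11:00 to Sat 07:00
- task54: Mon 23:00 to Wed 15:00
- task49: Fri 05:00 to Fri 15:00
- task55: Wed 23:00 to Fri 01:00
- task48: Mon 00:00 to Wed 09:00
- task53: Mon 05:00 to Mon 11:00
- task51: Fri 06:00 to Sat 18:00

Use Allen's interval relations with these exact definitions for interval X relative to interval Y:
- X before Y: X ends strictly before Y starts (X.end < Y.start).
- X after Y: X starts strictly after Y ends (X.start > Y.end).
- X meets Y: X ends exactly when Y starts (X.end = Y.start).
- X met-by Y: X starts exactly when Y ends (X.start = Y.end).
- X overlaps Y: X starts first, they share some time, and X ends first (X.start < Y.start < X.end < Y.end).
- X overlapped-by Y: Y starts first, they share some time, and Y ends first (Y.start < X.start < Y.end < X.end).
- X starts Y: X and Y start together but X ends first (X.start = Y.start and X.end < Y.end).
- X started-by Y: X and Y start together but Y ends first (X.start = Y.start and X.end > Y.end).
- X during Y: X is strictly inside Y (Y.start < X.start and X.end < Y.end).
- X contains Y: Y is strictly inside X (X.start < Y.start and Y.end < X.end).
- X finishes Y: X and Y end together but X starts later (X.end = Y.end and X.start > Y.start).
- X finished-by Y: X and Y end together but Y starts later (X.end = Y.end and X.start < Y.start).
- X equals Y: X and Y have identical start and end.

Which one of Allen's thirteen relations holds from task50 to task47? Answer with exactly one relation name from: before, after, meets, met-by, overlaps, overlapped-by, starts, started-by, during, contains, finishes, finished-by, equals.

task50 = [Wed 11:00, Sat 07:00]; task47 = [Thu 06:00, Sat 21:00].
Compare endpoints: task50.start < task47.start, task50.start < task47.end, task50.end > task47.start, task50.end < task47.end.
That pattern is 'overlaps'.

overlaps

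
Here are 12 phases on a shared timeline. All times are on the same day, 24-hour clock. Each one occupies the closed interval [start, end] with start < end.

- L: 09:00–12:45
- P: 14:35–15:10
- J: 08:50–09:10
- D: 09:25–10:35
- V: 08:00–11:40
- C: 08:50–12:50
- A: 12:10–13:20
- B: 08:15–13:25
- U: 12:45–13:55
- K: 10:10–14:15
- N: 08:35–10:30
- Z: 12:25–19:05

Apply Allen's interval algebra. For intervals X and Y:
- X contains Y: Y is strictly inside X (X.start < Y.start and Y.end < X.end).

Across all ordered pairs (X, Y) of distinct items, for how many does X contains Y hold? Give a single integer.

17

Checking all 132 ordered pairs for relation 'contains'; matching pairs in alphabetical order:
(B, A): B contains A ✓
(B, C): B contains C ✓
(B, D): B contains D ✓
(B, J): B contains J ✓
(B, L): B contains L ✓
(B, N): B contains N ✓
(C, D): C contains D ✓
(C, L): C contains L ✓
(K, A): K contains A ✓
(K, U): K contains U ✓
(L, D): L contains D ✓
(N, J): N contains J ✓
(V, D): V contains D ✓
(V, J): V contains J ✓
(V, N): V contains N ✓
(Z, P): Z contains P ✓
(Z, U): Z contains U ✓
Count: 17.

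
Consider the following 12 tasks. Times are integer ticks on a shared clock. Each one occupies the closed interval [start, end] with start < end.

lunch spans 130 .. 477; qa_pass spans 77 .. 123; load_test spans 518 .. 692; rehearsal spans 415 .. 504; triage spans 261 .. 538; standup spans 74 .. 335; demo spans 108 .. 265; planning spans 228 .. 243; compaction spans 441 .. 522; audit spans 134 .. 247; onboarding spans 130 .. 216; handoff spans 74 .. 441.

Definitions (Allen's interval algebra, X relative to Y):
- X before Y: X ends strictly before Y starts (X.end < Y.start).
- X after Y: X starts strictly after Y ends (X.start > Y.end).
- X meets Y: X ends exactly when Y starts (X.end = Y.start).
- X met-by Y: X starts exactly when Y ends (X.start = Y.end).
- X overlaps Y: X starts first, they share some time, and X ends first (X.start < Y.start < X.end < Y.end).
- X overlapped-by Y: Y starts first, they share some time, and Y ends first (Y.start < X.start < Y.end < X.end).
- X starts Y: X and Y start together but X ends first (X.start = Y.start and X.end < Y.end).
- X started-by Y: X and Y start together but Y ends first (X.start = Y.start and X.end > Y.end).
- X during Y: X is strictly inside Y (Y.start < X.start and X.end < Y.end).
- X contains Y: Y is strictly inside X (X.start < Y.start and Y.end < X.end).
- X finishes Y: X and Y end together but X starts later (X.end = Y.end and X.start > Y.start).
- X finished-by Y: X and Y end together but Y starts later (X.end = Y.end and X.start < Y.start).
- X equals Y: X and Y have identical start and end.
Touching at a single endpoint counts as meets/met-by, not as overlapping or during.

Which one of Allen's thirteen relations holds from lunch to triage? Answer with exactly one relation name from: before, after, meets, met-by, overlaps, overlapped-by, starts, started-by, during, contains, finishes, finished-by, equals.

lunch = [130, 477]; triage = [261, 538].
Compare endpoints: lunch.start < triage.start, lunch.start < triage.end, lunch.end > triage.start, lunch.end < triage.end.
That pattern is 'overlaps'.

overlaps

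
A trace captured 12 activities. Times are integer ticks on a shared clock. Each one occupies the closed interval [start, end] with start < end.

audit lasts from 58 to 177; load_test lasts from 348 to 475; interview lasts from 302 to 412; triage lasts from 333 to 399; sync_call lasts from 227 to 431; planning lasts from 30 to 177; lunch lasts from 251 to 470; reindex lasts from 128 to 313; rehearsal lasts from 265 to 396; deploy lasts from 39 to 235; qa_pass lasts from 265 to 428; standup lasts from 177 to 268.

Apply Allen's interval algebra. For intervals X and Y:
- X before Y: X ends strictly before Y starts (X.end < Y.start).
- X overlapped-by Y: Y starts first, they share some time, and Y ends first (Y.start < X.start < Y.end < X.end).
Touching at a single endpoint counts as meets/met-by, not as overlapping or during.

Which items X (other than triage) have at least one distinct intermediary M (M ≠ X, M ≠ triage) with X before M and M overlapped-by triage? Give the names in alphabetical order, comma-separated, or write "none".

Target triage = [333, 399].
Intermediaries M with M overlapped-by triage: load_test.
Via load_test — items with X before load_test: audit, deploy, planning, reindex, standup.
Union: audit, deploy, planning, reindex, standup.

audit, deploy, planning, reindex, standup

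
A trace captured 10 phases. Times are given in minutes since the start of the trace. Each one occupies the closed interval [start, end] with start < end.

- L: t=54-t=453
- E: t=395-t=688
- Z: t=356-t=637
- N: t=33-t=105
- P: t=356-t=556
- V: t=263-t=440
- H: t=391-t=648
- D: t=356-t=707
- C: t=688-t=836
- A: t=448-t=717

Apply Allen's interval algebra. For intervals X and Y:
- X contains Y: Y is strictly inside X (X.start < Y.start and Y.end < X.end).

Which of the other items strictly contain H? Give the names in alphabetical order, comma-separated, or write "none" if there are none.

D

Target H = [t=391, t=648].
A [t=448, t=717] → overlapped-by → no.
C [t=688, t=836] → after → no.
D [t=356, t=707] → contains → yes.
E [t=395, t=688] → overlapped-by → no.
L [t=54, t=453] → overlaps → no.
N [t=33, t=105] → before → no.
P [t=356, t=556] → overlaps → no.
V [t=263, t=440] → overlaps → no.
Z [t=356, t=637] → overlaps → no.
Result: D.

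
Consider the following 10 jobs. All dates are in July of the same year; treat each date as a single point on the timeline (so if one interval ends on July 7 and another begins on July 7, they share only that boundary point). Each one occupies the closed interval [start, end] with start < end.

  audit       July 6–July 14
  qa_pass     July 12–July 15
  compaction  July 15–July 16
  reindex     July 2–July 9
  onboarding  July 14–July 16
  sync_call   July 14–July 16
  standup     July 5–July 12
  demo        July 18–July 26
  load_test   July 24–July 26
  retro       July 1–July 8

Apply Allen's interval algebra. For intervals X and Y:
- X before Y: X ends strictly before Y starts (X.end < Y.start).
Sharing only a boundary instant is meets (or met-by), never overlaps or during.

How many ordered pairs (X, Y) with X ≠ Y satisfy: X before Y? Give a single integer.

Checking all 90 ordered pairs for relation 'before'; matching pairs in alphabetical order:
(audit, compaction): audit before compaction ✓
(audit, demo): audit before demo ✓
(audit, load_test): audit before load_test ✓
(compaction, demo): compaction before demo ✓
(compaction, load_test): compaction before load_test ✓
(onboarding, demo): onboarding before demo ✓
(onboarding, load_test): onboarding before load_test ✓
(qa_pass, demo): qa_pass before demo ✓
(qa_pass, load_test): qa_pass before load_test ✓
(reindex, compaction): reindex before compaction ✓
(reindex, demo): reindex before demo ✓
(reindex, load_test): reindex before load_test ✓
(reindex, onboarding): reindex before onboarding ✓
(reindex, qa_pass): reindex before qa_pass ✓
(reindex, sync_call): reindex before sync_call ✓
(retro, compaction): retro before compaction ✓
(retro, demo): retro before demo ✓
(retro, load_test): retro before load_test ✓
(retro, onboarding): retro before onboarding ✓
(retro, qa_pass): retro before qa_pass ✓
(retro, sync_call): retro before sync_call ✓
(standup, compaction): standup before compaction ✓
(standup, demo): standup before demo ✓
(standup, load_test): standup before load_test ✓
... plus 4 further pairs not listed.
Count: 28.

28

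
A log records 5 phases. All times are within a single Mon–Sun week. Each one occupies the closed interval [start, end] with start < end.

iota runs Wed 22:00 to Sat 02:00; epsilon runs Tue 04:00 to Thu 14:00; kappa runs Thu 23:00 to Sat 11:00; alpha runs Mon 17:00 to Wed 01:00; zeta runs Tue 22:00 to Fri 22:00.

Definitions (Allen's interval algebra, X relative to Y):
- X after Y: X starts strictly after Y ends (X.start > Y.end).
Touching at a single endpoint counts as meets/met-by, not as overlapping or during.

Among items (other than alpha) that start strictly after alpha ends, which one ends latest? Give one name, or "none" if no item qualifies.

kappa

Target alpha = [Mon 17:00, Wed 01:00].
epsilon [Tue 04:00, Thu 14:00] → overlapped-by → excluded.
iota [Wed 22:00, Sat 02:00] → after → candidate.
kappa [Thu 23:00, Sat 11:00] → after → candidate.
zeta [Tue 22:00, Fri 22:00] → overlapped-by → excluded.
Among candidates, latest end is Sat 11:00 → kappa.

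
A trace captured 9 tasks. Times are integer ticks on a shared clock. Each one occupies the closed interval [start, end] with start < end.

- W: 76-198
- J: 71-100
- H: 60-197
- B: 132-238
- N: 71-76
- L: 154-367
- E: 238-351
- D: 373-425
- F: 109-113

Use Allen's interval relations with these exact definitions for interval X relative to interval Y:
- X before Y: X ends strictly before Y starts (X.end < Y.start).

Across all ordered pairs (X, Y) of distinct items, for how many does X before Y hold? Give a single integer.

Checking all 72 ordered pairs for relation 'before'; matching pairs in alphabetical order:
(B, D): B before D ✓
(E, D): E before D ✓
(F, B): F before B ✓
(F, D): F before D ✓
(F, E): F before E ✓
(F, L): F before L ✓
(H, D): H before D ✓
(H, E): H before E ✓
(J, B): J before B ✓
(J, D): J before D ✓
(J, E): J before E ✓
(J, F): J before F ✓
(J, L): J before L ✓
(L, D): L before D ✓
(N, B): N before B ✓
(N, D): N before D ✓
(N, E): N before E ✓
(N, F): N before F ✓
(N, L): N before L ✓
(W, D): W before D ✓
(W, E): W before E ✓
Count: 21.

21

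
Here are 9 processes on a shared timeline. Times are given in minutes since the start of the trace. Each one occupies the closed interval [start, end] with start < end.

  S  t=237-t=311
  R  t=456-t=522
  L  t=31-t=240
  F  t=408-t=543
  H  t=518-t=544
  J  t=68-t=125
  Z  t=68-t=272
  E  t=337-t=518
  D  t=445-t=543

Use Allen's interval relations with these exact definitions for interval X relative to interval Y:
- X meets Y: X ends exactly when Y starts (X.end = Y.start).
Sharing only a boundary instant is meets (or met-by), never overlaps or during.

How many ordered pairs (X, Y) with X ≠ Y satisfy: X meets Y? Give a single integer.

1

Checking all 72 ordered pairs for relation 'meets'; matching pairs in alphabetical order:
(E, H): E meets H ✓
Count: 1.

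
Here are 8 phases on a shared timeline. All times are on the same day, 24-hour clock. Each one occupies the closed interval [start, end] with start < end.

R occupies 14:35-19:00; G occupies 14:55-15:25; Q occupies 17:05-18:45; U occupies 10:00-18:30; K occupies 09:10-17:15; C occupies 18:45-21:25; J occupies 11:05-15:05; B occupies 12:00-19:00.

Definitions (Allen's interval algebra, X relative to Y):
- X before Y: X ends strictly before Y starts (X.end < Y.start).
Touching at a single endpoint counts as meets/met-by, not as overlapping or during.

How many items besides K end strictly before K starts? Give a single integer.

Target K = [09:10, 17:15].
B [12:00, 19:00] → overlapped-by → no.
C [18:45, 21:25] → after → no.
G [14:55, 15:25] → during → no.
J [11:05, 15:05] → during → no.
Q [17:05, 18:45] → overlapped-by → no.
R [14:35, 19:00] → overlapped-by → no.
U [10:00, 18:30] → overlapped-by → no.
Total: 0.

0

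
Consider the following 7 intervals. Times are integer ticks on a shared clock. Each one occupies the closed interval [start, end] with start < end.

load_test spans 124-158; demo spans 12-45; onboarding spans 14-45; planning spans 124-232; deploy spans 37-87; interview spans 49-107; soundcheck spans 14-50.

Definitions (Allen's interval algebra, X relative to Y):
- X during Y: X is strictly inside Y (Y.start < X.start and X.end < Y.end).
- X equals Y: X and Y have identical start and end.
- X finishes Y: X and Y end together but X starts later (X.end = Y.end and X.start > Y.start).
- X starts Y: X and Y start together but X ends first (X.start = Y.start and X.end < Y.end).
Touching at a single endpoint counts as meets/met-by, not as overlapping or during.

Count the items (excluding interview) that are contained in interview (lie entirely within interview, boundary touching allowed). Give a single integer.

Target interview = [49, 107].
demo [12, 45] → before → no.
deploy [37, 87] → overlaps → no.
load_test [124, 158] → after → no.
onboarding [14, 45] → before → no.
planning [124, 232] → after → no.
soundcheck [14, 50] → overlaps → no.
Total: 0.

0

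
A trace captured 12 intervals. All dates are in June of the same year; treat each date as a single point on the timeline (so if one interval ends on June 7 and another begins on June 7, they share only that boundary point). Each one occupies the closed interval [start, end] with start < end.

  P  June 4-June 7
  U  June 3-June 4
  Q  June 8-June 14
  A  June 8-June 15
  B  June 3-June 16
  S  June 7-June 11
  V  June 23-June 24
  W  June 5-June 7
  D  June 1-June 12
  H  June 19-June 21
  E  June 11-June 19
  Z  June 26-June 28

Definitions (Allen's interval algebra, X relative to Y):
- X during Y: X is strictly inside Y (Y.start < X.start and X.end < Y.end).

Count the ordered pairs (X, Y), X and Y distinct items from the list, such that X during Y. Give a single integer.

9

Checking all 132 ordered pairs for relation 'during'; matching pairs in alphabetical order:
(A, B): A during B ✓
(P, B): P during B ✓
(P, D): P during D ✓
(Q, B): Q during B ✓
(S, B): S during B ✓
(S, D): S during D ✓
(U, D): U during D ✓
(W, B): W during B ✓
(W, D): W during D ✓
Count: 9.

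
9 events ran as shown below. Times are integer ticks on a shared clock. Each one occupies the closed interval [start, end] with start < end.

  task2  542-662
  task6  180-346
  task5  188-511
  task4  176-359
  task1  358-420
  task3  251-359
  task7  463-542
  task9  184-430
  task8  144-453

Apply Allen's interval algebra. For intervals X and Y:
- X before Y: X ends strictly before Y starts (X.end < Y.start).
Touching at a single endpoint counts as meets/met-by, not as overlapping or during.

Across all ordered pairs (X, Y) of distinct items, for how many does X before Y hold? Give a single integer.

14

Checking all 72 ordered pairs for relation 'before'; matching pairs in alphabetical order:
(task1, task2): task1 before task2 ✓
(task1, task7): task1 before task7 ✓
(task3, task2): task3 before task2 ✓
(task3, task7): task3 before task7 ✓
(task4, task2): task4 before task2 ✓
(task4, task7): task4 before task7 ✓
(task5, task2): task5 before task2 ✓
(task6, task1): task6 before task1 ✓
(task6, task2): task6 before task2 ✓
(task6, task7): task6 before task7 ✓
(task8, task2): task8 before task2 ✓
(task8, task7): task8 before task7 ✓
(task9, task2): task9 before task2 ✓
(task9, task7): task9 before task7 ✓
Count: 14.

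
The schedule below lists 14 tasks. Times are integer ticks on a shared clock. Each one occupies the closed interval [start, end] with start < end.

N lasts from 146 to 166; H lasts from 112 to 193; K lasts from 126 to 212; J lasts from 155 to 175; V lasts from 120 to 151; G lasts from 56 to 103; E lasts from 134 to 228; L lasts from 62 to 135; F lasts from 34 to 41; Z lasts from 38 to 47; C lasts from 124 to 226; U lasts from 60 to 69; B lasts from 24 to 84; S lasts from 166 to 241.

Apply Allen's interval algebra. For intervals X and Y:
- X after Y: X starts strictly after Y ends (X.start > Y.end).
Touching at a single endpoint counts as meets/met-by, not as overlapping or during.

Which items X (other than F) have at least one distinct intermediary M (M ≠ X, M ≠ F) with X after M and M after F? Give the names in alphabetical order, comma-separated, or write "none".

Target F = [34, 41].
Intermediaries M with M after F: C, E, G, H, J, K, L, N, S, U, V.
Via C — items with X after C: none.
Via E — items with X after E: none.
Via G — items with X after G: C, E, H, J, K, N, S, V.
Via H — items with X after H: none.
Via J — items with X after J: none.
Via K — items with X after K: none.
Via L — items with X after L: J, N, S.
Via N — items with X after N: none.
Via S — items with X after S: none.
Via U — items with X after U: C, E, H, J, K, N, S, V.
Via V — items with X after V: J, S.
Union: C, E, H, J, K, N, S, V.

C, E, H, J, K, N, S, V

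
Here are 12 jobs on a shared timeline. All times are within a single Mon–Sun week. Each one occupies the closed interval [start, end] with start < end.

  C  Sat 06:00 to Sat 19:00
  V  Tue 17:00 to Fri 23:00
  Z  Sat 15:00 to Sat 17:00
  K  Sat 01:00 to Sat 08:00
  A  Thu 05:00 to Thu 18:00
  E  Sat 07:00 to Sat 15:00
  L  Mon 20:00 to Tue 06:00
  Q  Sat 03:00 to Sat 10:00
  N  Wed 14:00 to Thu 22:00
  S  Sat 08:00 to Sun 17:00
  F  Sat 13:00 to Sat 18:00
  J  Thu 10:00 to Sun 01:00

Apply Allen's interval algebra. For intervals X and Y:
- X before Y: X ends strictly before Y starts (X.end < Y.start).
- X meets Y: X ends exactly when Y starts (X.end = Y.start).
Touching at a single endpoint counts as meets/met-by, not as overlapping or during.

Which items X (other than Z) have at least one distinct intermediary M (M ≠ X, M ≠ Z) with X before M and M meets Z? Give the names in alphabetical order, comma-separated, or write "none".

A, L, N, V

Target Z = [Sat 15:00, Sat 17:00].
Intermediaries M with M meets Z: E.
Via E — items with X before E: A, L, N, V.
Union: A, L, N, V.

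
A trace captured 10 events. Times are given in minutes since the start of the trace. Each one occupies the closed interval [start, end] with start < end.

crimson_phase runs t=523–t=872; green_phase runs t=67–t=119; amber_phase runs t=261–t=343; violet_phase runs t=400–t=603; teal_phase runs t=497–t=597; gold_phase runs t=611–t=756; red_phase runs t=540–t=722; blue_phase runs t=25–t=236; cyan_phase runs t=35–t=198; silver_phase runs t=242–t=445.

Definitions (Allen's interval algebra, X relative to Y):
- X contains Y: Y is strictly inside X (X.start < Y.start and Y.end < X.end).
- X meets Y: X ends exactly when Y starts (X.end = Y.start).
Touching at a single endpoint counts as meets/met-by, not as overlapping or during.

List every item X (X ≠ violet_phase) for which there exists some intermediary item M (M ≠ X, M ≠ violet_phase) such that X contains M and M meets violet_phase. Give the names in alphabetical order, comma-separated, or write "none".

Target violet_phase = [t=400, t=603].
Intermediaries M with M meets violet_phase: none.
Union: none.

none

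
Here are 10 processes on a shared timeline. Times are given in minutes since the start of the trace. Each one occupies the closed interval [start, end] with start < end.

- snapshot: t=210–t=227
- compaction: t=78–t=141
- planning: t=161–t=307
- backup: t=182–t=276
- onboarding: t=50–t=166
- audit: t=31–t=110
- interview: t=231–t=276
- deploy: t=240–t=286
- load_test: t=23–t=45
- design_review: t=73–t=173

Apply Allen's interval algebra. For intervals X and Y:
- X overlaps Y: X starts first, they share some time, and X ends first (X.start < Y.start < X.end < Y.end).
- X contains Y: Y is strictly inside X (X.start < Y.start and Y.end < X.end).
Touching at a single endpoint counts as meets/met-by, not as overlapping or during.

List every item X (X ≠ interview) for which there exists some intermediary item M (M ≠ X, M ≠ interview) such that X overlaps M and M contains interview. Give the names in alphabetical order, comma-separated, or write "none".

design_review, onboarding

Target interview = [t=231, t=276].
Intermediaries M with M contains interview: planning.
Via planning — items with X overlaps planning: design_review, onboarding.
Union: design_review, onboarding.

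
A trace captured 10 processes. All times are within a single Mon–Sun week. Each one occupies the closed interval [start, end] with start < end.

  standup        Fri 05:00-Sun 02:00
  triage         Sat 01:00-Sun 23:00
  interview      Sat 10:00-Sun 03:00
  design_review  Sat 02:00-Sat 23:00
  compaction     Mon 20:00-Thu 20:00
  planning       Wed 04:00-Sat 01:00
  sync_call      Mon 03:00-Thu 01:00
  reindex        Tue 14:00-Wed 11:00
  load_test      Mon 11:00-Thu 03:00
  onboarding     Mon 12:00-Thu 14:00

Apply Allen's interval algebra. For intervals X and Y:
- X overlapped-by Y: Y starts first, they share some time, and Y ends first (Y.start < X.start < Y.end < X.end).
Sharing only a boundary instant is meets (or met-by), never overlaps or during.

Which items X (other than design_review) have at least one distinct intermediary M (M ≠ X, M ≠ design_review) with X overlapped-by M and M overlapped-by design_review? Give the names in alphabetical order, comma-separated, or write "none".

Target design_review = [Sat 02:00, Sat 23:00].
Intermediaries M with M overlapped-by design_review: interview.
Via interview — items with X overlapped-by interview: none.
Union: none.

none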